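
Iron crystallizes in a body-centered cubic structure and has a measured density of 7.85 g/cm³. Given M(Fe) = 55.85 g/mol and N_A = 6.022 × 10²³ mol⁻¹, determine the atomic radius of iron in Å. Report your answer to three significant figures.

1.24 Å

For a BCC cell (Z = 2), a³ = Z·M/(N_A·ρ) = 2 × 55.85 / (6.022 × 10²³ × 7.850) = 2.363 × 10^-23 cm³, so a = 2.870 × 10^-8 cm = 2.870 Å.
Atoms touch along the body diagonal, so √3·a = 4r, so r = 0.4330 × a = 1.24 Å.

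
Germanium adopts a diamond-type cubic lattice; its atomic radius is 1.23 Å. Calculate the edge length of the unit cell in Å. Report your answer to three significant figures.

5.68 Å

In a diamond cubic lattice, nearest neighbors lie along the body diagonal with √3·a = 8r.
a = 8r/√3 = 8 × 1.23 / 1.7321 = 5.68 Å.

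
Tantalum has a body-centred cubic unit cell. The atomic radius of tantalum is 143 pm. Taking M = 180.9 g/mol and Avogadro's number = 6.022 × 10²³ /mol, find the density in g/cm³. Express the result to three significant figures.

16.7 g/cm³

In a BCC lattice, atoms touch along the body diagonal, so √3·a = 4r, giving a = 330.2 pm = 3.302 × 10^-8 cm.
With Z = 2, ρ = Z·M/(N_A·a³) = 2 × 180.9 / (6.022 × 10²³ × 3.602 × 10^-23) = 16.68 g/cm³.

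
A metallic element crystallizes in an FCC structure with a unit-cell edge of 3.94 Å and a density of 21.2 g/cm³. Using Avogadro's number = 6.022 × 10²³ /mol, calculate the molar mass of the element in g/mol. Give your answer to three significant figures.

An FCC cell has Z = 4 atoms; a = 3.940 × 10^-8 cm.
M = ρ·N_A·a³/Z = 21.2 × 6.022 × 10²³ × 6.116 × 10^-23 / 4 = 195 g/mol.

195 g/mol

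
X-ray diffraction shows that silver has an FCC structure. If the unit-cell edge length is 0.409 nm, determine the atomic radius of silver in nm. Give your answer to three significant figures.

0.145 nm

In an FCC lattice, atoms touch along the face diagonal, so √2·a = 4r.
r = √2·a/4 = 1.4142 × 0.409 / 4 = 0.145 nm.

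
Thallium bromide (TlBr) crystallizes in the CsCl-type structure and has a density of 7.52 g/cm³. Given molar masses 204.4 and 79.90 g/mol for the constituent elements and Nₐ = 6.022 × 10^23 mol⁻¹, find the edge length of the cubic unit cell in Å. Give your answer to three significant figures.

M(TlBr) = 284.3 g/mol; Z = 1 formula unit per cell.
a³ = Z·M/(N_A·ρ) = 1 × 284.3 / (6.022 × 10²³ × 7.52) = 6.278 × 10^-23 cm³, so a = 3.974 × 10^-8 cm = 3.97 Å.

3.97 Å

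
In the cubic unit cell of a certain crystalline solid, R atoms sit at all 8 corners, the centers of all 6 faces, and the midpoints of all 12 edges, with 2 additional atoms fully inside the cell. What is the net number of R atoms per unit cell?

Corner atoms are shared by 8 cells (1/8 each), face atoms by 2 (1/2 each), edge atoms by 4 (1/4 each), interior atoms are unshared.
Net atoms = 8 × 1/8 + 6 × 1/2 + 12 × 1/4 + 2 = 1 + 3 + 3 + 2 = 9.

9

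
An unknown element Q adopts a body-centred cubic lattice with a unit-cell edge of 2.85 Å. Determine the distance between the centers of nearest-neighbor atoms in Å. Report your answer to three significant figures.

In a BCC structure, atoms touch along the body diagonal, so √3·a = 4r; the nearest-neighbor distance equals 2r = 0.8660·a.
d = 0.8660 × 2.85 = 2.47 Å.

2.47 Å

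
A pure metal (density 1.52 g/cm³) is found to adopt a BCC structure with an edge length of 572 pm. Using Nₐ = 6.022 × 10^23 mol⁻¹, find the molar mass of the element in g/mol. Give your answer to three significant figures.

85.7 g/mol

A BCC cell has Z = 2 atoms; a = 5.720 × 10^-8 cm.
M = ρ·N_A·a³/Z = 1.52 × 6.022 × 10²³ × 1.871 × 10^-22 / 2 = 85.7 g/mol.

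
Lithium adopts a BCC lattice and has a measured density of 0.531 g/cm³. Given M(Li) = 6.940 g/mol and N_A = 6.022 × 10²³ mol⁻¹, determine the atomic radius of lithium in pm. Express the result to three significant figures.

152 pm

For a BCC cell (Z = 2), a³ = Z·M/(N_A·ρ) = 2 × 6.940 / (6.022 × 10²³ × 0.5310) = 4.341 × 10^-23 cm³, so a = 3.514 × 10^-8 cm = 351.4 pm.
Atoms touch along the body diagonal, so √3·a = 4r, so r = 0.4330 × a = 152 pm.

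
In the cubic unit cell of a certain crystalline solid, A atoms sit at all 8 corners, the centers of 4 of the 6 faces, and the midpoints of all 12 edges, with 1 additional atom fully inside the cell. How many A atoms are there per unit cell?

7

Corner atoms are shared by 8 cells (1/8 each), face atoms by 2 (1/2 each), edge atoms by 4 (1/4 each), interior atoms are unshared.
Net atoms = 8 × 1/8 + 4 × 1/2 + 12 × 1/4 + 1 = 1 + 2 + 3 + 1 = 7.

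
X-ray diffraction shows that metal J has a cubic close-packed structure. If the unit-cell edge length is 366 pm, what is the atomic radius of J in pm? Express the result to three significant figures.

129 pm

In an FCC lattice, atoms touch along the face diagonal, so √2·a = 4r.
r = √2·a/4 = 1.4142 × 366 / 4 = 129 pm.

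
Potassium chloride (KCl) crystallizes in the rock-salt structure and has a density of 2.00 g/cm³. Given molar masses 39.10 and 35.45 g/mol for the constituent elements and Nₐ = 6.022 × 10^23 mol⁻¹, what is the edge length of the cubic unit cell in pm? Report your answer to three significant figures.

628 pm

M(KCl) = 74.55 g/mol; Z = 4 formula units per cell.
a³ = Z·M/(N_A·ρ) = 4 × 74.55 / (6.022 × 10²³ × 2.00) = 2.476 × 10^-22 cm³, so a = 6.279 × 10^-8 cm = 628 pm.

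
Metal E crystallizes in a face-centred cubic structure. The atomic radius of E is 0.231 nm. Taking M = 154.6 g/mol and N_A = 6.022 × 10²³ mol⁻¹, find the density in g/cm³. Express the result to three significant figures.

3.68 g/cm³

In an FCC lattice, atoms touch along the face diagonal, so √2·a = 4r, giving a = 0.6534 nm = 6.534 × 10^-8 cm.
With Z = 4, ρ = Z·M/(N_A·a³) = 4 × 154.6 / (6.022 × 10²³ × 2.789 × 10^-22) = 3.682 g/cm³.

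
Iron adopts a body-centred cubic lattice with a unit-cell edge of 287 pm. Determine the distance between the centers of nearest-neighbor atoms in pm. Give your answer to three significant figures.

In a BCC structure, atoms touch along the body diagonal, so √3·a = 4r; the nearest-neighbor distance equals 2r = 0.8660·a.
d = 0.8660 × 287 = 249 pm.

249 pm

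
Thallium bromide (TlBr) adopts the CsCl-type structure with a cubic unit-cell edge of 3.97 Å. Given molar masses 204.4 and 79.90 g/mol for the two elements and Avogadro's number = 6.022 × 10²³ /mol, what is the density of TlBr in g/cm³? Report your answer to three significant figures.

7.55 g/cm³

The CsCl-type structure contains Z = 1 formula unit per cell; M(TlBr) = 204.4 + 79.90 = 284.3 g/mol.
a³ = (3.970 × 10^-8 cm)³ = 6.257 × 10^-23 cm³.
ρ = 1 × 284.3 / (6.022 × 10²³ × 6.257 × 10^-23) = 7.545 g/cm³.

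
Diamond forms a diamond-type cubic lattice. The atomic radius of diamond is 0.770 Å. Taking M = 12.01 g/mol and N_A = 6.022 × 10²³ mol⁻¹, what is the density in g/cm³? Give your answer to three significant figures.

3.55 g/cm³

In a diamond cubic lattice, nearest neighbors lie along the body diagonal with √3·a = 8r, giving a = 3.556 Å = 3.556 × 10^-8 cm.
With Z = 8, ρ = Z·M/(N_A·a³) = 8 × 12.01 / (6.022 × 10²³ × 4.498 × 10^-23) = 3.547 g/cm³.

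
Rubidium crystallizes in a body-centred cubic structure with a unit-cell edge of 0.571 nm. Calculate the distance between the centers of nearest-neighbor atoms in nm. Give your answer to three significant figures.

0.495 nm

In a BCC structure, atoms touch along the body diagonal, so √3·a = 4r; the nearest-neighbor distance equals 2r = 0.8660·a.
d = 0.8660 × 0.571 = 0.495 nm.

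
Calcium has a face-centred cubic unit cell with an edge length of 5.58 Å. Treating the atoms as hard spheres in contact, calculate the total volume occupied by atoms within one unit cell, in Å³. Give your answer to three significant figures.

129 Å³

In an FCC lattice atoms touch along the face diagonal, so √2·a = 4r, so r = 0.3536a = 1.973 Å.
V_atoms = Z × (4/3)πr³ = 4 × (4/3)π × (1.973)³ = 129 Å³.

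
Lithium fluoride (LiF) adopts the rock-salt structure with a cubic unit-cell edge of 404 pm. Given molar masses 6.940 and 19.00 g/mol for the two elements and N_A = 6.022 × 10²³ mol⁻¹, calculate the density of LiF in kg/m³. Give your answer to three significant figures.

The rock-salt structure contains Z = 4 formula units per cell; M(LiF) = 6.940 + 19.00 = 25.94 g/mol.
a³ = (4.040 × 10^-8 cm)³ = 6.594 × 10^-23 cm³.
ρ = 4 × 25.94 / (6.022 × 10²³ × 6.594 × 10^-23) = 2.613 g/cm³ = 2610 kg/m³.

2610 kg/m³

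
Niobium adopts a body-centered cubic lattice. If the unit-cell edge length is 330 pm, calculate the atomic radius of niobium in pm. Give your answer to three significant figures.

In a BCC lattice, atoms touch along the body diagonal, so √3·a = 4r.
r = √3·a/4 = 1.7321 × 330 / 4 = 143 pm.

143 pm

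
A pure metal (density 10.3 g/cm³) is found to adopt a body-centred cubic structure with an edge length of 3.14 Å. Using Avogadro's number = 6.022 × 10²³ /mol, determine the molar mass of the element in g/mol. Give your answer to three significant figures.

96.0 g/mol

A BCC cell has Z = 2 atoms; a = 3.140 × 10^-8 cm.
M = ρ·N_A·a³/Z = 10.3 × 6.022 × 10²³ × 3.096 × 10^-23 / 2 = 96.0 g/mol.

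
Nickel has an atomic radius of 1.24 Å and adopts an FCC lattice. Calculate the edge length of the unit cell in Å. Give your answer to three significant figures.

In an FCC lattice, atoms touch along the face diagonal, so √2·a = 4r.
a = 4r/√2 = 4 × 1.24 / 1.4142 = 3.51 Å.

3.51 Å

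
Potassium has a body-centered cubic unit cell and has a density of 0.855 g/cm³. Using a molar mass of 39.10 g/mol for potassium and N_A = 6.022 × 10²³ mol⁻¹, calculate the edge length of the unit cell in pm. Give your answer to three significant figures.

534 pm

With Z = 2 atoms per BCC cell, a³ = Z·M/(N_A·ρ) = 2 × 39.10 / (6.022 × 10²³ × 0.8550 g/cm³) = 1.519 × 10^-22 cm³.
a = (1.519 × 10^-22)^(1/3) = 5.335 × 10^-8 cm = 534 pm.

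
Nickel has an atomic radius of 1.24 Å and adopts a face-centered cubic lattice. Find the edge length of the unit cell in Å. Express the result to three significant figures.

3.51 Å

In an FCC lattice, atoms touch along the face diagonal, so √2·a = 4r.
a = 4r/√2 = 4 × 1.24 / 1.4142 = 3.51 Å.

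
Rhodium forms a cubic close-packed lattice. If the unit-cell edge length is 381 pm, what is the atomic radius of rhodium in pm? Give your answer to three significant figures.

In an FCC lattice, atoms touch along the face diagonal, so √2·a = 4r.
r = √2·a/4 = 1.4142 × 381 / 4 = 135 pm.

135 pm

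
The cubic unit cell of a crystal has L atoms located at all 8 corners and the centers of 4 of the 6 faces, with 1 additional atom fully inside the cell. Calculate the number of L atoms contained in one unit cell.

4

Corner atoms are shared by 8 cells (1/8 each), face atoms by 2 (1/2 each), interior atoms are unshared.
Net atoms = 8 × 1/8 + 4 × 1/2 + 1 = 1 + 2 + 1 = 4.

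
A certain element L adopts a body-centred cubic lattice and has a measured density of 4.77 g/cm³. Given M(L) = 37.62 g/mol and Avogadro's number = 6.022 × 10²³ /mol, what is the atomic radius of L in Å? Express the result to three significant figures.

For a BCC cell (Z = 2), a³ = Z·M/(N_A·ρ) = 2 × 37.62 / (6.022 × 10²³ × 4.770) = 2.619 × 10^-23 cm³, so a = 2.970 × 10^-8 cm = 2.970 Å.
Atoms touch along the body diagonal, so √3·a = 4r, so r = 0.4330 × a = 1.29 Å.

1.29 Å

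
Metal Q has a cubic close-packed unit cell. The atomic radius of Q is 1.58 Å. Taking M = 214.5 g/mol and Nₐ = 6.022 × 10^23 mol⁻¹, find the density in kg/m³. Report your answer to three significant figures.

In an FCC lattice, atoms touch along the face diagonal, so √2·a = 4r, giving a = 4.469 Å = 4.469 × 10^-8 cm.
With Z = 4, ρ = Z·M/(N_A·a³) = 4 × 214.5 / (6.022 × 10²³ × 8.925 × 10^-23) = 15.96 g/cm³ = 16000 kg/m³.

16000 kg/m³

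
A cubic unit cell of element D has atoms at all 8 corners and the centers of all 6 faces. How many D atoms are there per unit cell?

Corner atoms are shared by 8 cells (1/8 each), face atoms by 2 (1/2 each).
Net atoms = 8 × 1/8 + 6 × 1/2 = 1 + 3 = 4.

4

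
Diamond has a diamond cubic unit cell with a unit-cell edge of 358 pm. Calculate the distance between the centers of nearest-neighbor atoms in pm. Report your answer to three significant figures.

In a diamond cubic structure, nearest neighbors lie along the body diagonal with √3·a = 8r; the nearest-neighbor distance equals 2r = 0.4330·a.
d = 0.4330 × 358 = 155 pm.

155 pm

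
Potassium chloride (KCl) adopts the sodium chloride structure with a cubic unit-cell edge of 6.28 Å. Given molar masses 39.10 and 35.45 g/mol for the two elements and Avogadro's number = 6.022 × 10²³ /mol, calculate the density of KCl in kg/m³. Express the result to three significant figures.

2000 kg/m³

The sodium chloride structure contains Z = 4 formula units per cell; M(KCl) = 39.10 + 35.45 = 74.55 g/mol.
a³ = (6.280 × 10^-8 cm)³ = 2.477 × 10^-22 cm³.
ρ = 4 × 74.55 / (6.022 × 10²³ × 2.477 × 10^-22) = 1.999 g/cm³ = 2000 kg/m³.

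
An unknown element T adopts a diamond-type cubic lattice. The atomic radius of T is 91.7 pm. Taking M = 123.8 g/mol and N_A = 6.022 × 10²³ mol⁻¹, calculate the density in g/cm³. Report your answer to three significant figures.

21.6 g/cm³

In a diamond cubic lattice, nearest neighbors lie along the body diagonal with √3·a = 8r, giving a = 423.5 pm = 4.235 × 10^-8 cm.
With Z = 8, ρ = Z·M/(N_A·a³) = 8 × 123.8 / (6.022 × 10²³ × 7.598 × 10^-23) = 21.65 g/cm³.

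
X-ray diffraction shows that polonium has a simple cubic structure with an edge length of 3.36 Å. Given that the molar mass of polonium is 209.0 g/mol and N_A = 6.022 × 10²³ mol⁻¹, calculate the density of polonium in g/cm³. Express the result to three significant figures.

A simple cubic unit cell contains Z = 1 atom.
Cell volume: a³ = (3.36 Å)³ = (3.360 × 10^-8 cm)³ = 3.793 × 10^-23 cm³.
ρ = Z·M/(N_A·a³) = 1 × 209.0 / (6.022 × 10²³ × 3.793 × 10^-23) = 9.149 g/cm³.

9.15 g/cm³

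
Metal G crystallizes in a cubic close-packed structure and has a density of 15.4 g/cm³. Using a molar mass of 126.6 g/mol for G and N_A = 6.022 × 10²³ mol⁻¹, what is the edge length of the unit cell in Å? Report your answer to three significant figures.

With Z = 4 atoms per FCC cell, a³ = Z·M/(N_A·ρ) = 4 × 126.6 / (6.022 × 10²³ × 15.40 g/cm³) = 5.460 × 10^-23 cm³.
a = (5.460 × 10^-23)^(1/3) = 3.794 × 10^-8 cm = 3.79 Å.

3.79 Å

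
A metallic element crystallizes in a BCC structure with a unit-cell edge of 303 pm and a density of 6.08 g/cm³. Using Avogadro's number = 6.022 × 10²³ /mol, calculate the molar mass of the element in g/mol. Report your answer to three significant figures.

50.9 g/mol

A BCC cell has Z = 2 atoms; a = 3.030 × 10^-8 cm.
M = ρ·N_A·a³/Z = 6.08 × 6.022 × 10²³ × 2.782 × 10^-23 / 2 = 50.9 g/mol.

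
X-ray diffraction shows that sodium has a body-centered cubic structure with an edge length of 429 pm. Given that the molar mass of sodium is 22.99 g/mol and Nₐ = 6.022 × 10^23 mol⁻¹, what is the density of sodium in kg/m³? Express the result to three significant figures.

A BCC unit cell contains Z = 2 atoms.
Cell volume: a³ = (429 pm)³ = (4.290 × 10^-8 cm)³ = 7.895 × 10^-23 cm³.
ρ = Z·M/(N_A·a³) = 2 × 22.99 / (6.022 × 10²³ × 7.895 × 10^-23) = 0.9671 g/cm³ = 967 kg/m³.

967 kg/m³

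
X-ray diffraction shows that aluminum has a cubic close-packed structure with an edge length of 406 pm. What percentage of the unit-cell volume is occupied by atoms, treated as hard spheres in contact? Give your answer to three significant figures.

74.0%

In an FCC lattice atoms touch along the face diagonal, so √2·a = 4r, so r = 0.3536a = 143.5 pm.
Packing fraction = Z·(4/3)πr³ / a³ = 4 × (4/3)π × (143.5)³ / (406)³ = 0.7405 = 74.0%.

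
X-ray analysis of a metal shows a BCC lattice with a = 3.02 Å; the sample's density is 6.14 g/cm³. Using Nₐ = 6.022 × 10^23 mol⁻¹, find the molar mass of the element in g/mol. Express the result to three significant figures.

50.9 g/mol

A BCC cell has Z = 2 atoms; a = 3.020 × 10^-8 cm.
M = ρ·N_A·a³/Z = 6.14 × 6.022 × 10²³ × 2.754 × 10^-23 / 2 = 50.9 g/mol.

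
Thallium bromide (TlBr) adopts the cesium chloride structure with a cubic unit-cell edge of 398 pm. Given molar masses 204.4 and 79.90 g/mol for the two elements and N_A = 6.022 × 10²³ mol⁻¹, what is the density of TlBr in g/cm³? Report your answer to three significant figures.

The cesium chloride structure contains Z = 1 formula unit per cell; M(TlBr) = 204.4 + 79.90 = 284.3 g/mol.
a³ = (3.980 × 10^-8 cm)³ = 6.304 × 10^-23 cm³.
ρ = 1 × 284.3 / (6.022 × 10²³ × 6.304 × 10^-23) = 7.488 g/cm³.

7.49 g/cm³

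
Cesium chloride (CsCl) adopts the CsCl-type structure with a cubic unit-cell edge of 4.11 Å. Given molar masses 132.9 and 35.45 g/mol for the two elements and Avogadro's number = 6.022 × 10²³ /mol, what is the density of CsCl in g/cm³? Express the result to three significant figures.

The CsCl-type structure contains Z = 1 formula unit per cell; M(CsCl) = 132.9 + 35.45 = 168.35 g/mol.
a³ = (4.110 × 10^-8 cm)³ = 6.943 × 10^-23 cm³.
ρ = 1 × 168.35 / (6.022 × 10²³ × 6.943 × 10^-23) = 4.027 g/cm³.

4.03 g/cm³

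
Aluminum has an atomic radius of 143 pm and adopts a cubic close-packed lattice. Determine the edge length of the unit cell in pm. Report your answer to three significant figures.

In an FCC lattice, atoms touch along the face diagonal, so √2·a = 4r.
a = 4r/√2 = 4 × 143 / 1.4142 = 404 pm.

404 pm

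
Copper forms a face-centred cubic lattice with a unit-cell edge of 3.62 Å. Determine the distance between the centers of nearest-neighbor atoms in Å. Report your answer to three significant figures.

In an FCC structure, atoms touch along the face diagonal, so √2·a = 4r; the nearest-neighbor distance equals 2r = 0.7071·a.
d = 0.7071 × 3.62 = 2.56 Å.

2.56 Å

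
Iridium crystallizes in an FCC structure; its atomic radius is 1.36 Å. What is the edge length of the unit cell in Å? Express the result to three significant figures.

In an FCC lattice, atoms touch along the face diagonal, so √2·a = 4r.
a = 4r/√2 = 4 × 1.36 / 1.4142 = 3.85 Å.

3.85 Å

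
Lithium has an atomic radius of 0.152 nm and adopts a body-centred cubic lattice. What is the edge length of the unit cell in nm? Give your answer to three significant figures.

In a BCC lattice, atoms touch along the body diagonal, so √3·a = 4r.
a = 4r/√3 = 4 × 0.152 / 1.7321 = 0.351 nm.

0.351 nm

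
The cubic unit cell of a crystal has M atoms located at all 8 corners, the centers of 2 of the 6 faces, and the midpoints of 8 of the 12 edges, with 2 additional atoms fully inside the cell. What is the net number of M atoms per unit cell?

6

Corner atoms are shared by 8 cells (1/8 each), face atoms by 2 (1/2 each), edge atoms by 4 (1/4 each), interior atoms are unshared.
Net atoms = 8 × 1/8 + 2 × 1/2 + 8 × 1/4 + 2 = 1 + 1 + 2 + 2 = 6.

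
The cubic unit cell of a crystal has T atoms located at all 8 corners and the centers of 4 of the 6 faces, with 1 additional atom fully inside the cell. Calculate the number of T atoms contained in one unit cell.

4

Corner atoms are shared by 8 cells (1/8 each), face atoms by 2 (1/2 each), interior atoms are unshared.
Net atoms = 8 × 1/8 + 4 × 1/2 + 1 = 1 + 2 + 1 = 4.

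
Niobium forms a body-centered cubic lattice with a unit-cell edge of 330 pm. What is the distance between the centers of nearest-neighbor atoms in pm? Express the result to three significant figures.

In a BCC structure, atoms touch along the body diagonal, so √3·a = 4r; the nearest-neighbor distance equals 2r = 0.8660·a.
d = 0.8660 × 330 = 286 pm.

286 pm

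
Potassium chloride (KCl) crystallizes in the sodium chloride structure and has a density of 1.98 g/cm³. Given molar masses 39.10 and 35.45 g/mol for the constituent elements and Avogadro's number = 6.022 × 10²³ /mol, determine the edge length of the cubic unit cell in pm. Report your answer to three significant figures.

M(KCl) = 74.55 g/mol; Z = 4 formula units per cell.
a³ = Z·M/(N_A·ρ) = 4 × 74.55 / (6.022 × 10²³ × 1.98) = 2.501 × 10^-22 cm³, so a = 6.300 × 10^-8 cm = 630 pm.

630 pm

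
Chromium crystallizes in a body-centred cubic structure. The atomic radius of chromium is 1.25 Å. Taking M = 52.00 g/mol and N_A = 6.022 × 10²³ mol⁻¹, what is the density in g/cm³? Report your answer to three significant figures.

In a BCC lattice, atoms touch along the body diagonal, so √3·a = 4r, giving a = 2.887 Å = 2.887 × 10^-8 cm.
With Z = 2, ρ = Z·M/(N_A·a³) = 2 × 52.00 / (6.022 × 10²³ × 2.406 × 10^-23) = 7.179 g/cm³.

7.18 g/cm³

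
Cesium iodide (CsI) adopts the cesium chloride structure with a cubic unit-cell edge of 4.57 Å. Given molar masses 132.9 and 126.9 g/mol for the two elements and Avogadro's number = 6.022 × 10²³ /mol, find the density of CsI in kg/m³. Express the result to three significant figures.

4520 kg/m³

The cesium chloride structure contains Z = 1 formula unit per cell; M(CsI) = 132.9 + 126.9 = 259.8 g/mol.
a³ = (4.570 × 10^-8 cm)³ = 9.544 × 10^-23 cm³.
ρ = 1 × 259.8 / (6.022 × 10²³ × 9.544 × 10^-23) = 4.520 g/cm³ = 4520 kg/m³.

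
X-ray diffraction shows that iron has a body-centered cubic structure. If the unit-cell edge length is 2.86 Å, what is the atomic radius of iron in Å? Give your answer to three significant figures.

In a BCC lattice, atoms touch along the body diagonal, so √3·a = 4r.
r = √3·a/4 = 1.7321 × 2.86 / 4 = 1.24 Å.

1.24 Å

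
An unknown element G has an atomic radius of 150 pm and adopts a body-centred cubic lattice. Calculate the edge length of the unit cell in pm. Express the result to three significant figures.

In a BCC lattice, atoms touch along the body diagonal, so √3·a = 4r.
a = 4r/√3 = 4 × 150 / 1.7321 = 346 pm.

346 pm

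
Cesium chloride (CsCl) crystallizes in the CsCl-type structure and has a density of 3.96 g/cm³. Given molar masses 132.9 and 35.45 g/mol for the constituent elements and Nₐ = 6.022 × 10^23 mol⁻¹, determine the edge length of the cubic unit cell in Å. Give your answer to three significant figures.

4.13 Å

M(CsCl) = 168.35 g/mol; Z = 1 formula unit per cell.
a³ = Z·M/(N_A·ρ) = 1 × 168.35 / (6.022 × 10²³ × 3.96) = 7.060 × 10^-23 cm³, so a = 4.133 × 10^-8 cm = 4.13 Å.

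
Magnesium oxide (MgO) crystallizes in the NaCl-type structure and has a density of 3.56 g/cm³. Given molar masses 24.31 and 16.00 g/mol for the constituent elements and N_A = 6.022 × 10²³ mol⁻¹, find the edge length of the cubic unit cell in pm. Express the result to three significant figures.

422 pm

M(MgO) = 40.31 g/mol; Z = 4 formula units per cell.
a³ = Z·M/(N_A·ρ) = 4 × 40.31 / (6.022 × 10²³ × 3.56) = 7.521 × 10^-23 cm³, so a = 4.221 × 10^-8 cm = 422 pm.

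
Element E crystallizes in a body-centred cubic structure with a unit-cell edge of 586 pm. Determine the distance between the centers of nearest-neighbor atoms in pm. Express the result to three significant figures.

507 pm

In a BCC structure, atoms touch along the body diagonal, so √3·a = 4r; the nearest-neighbor distance equals 2r = 0.8660·a.
d = 0.8660 × 586 = 507 pm.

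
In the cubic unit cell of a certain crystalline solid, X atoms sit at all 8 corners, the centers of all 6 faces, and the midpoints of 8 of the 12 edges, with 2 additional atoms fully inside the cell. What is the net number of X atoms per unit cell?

Corner atoms are shared by 8 cells (1/8 each), face atoms by 2 (1/2 each), edge atoms by 4 (1/4 each), interior atoms are unshared.
Net atoms = 8 × 1/8 + 6 × 1/2 + 8 × 1/4 + 2 = 1 + 3 + 2 + 2 = 8.

8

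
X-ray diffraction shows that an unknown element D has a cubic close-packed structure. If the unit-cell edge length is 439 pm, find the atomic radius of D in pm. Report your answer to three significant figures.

In an FCC lattice, atoms touch along the face diagonal, so √2·a = 4r.
r = √2·a/4 = 1.4142 × 439 / 4 = 155 pm.

155 pm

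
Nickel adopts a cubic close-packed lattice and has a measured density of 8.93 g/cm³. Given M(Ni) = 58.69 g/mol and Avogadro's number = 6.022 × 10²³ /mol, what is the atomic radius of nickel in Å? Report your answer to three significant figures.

1.24 Å

For an FCC cell (Z = 4), a³ = Z·M/(N_A·ρ) = 4 × 58.69 / (6.022 × 10²³ × 8.930) = 4.365 × 10^-23 cm³, so a = 3.521 × 10^-8 cm = 3.521 Å.
Atoms touch along the face diagonal, so √2·a = 4r, so r = 0.3536 × a = 1.24 Å.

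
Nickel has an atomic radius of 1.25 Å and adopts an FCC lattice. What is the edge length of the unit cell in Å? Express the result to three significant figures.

3.54 Å

In an FCC lattice, atoms touch along the face diagonal, so √2·a = 4r.
a = 4r/√2 = 4 × 1.25 / 1.4142 = 3.54 Å.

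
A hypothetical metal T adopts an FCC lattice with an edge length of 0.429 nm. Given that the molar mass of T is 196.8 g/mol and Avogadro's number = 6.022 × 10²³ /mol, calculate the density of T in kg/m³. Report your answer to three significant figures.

An FCC unit cell contains Z = 4 atoms.
Cell volume: a³ = (0.429 nm)³ = (4.290 × 10^-8 cm)³ = 7.895 × 10^-23 cm³.
ρ = Z·M/(N_A·a³) = 4 × 196.8 / (6.022 × 10²³ × 7.895 × 10^-23) = 16.56 g/cm³ = 16600 kg/m³.

16600 kg/m³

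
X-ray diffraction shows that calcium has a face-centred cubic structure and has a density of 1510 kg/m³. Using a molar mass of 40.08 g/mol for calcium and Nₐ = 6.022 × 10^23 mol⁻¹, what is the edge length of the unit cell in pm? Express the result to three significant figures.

561 pm

With Z = 4 atoms per FCC cell, a³ = Z·M/(N_A·ρ) = 4 × 40.08 / (6.022 × 10²³ × 1.510 g/cm³) = 1.763 × 10^-22 cm³.
a = (1.763 × 10^-22)^(1/3) = 5.607 × 10^-8 cm = 561 pm.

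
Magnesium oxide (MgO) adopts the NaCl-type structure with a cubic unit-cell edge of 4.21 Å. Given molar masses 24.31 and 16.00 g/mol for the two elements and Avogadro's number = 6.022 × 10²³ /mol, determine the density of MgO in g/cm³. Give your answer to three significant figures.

3.59 g/cm³

The NaCl-type structure contains Z = 4 formula units per cell; M(MgO) = 24.31 + 16.00 = 40.31 g/mol.
a³ = (4.210 × 10^-8 cm)³ = 7.462 × 10^-23 cm³.
ρ = 4 × 40.31 / (6.022 × 10²³ × 7.462 × 10^-23) = 3.588 g/cm³.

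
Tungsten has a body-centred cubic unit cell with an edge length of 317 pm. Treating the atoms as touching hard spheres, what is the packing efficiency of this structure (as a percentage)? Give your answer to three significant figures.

In a BCC lattice atoms touch along the body diagonal, so √3·a = 4r, so r = 0.4330a = 137.3 pm.
Packing fraction = Z·(4/3)πr³ / a³ = 2 × (4/3)π × (137.3)³ / (317)³ = 0.6802 = 68.0%.

68.0%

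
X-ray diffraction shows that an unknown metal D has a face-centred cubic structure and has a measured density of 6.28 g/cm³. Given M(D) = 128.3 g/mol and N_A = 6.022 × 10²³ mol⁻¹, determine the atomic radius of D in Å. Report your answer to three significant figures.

1.82 Å

For an FCC cell (Z = 4), a³ = Z·M/(N_A·ρ) = 4 × 128.3 / (6.022 × 10²³ × 6.280) = 1.357 × 10^-22 cm³, so a = 5.139 × 10^-8 cm = 5.139 Å.
Atoms touch along the face diagonal, so √2·a = 4r, so r = 0.3536 × a = 1.82 Å.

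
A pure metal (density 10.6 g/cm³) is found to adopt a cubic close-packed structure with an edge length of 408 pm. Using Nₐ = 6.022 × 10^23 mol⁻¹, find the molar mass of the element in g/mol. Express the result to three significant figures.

An FCC cell has Z = 4 atoms; a = 4.080 × 10^-8 cm.
M = ρ·N_A·a³/Z = 10.6 × 6.022 × 10²³ × 6.792 × 10^-23 / 4 = 108 g/mol.

108 g/mol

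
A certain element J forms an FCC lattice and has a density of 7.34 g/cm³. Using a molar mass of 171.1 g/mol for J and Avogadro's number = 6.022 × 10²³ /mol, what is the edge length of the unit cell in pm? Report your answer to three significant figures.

537 pm

With Z = 4 atoms per FCC cell, a³ = Z·M/(N_A·ρ) = 4 × 171.1 / (6.022 × 10²³ × 7.340 g/cm³) = 1.548 × 10^-22 cm³.
a = (1.548 × 10^-22)^(1/3) = 5.370 × 10^-8 cm = 537 pm.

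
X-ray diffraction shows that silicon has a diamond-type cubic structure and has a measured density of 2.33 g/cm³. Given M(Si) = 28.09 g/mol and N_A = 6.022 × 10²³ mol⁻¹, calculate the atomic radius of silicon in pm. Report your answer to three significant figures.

118 pm

For a diamond cubic cell (Z = 8), a³ = Z·M/(N_A·ρ) = 8 × 28.09 / (6.022 × 10²³ × 2.330) = 1.602 × 10^-22 cm³, so a = 5.431 × 10^-8 cm = 543.1 pm.
Nearest neighbors lie along the body diagonal with √3·a = 8r, so r = 0.2165 × a = 118 pm.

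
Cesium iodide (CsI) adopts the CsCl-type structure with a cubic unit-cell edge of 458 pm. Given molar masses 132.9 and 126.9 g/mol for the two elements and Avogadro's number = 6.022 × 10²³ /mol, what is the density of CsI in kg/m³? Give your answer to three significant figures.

4490 kg/m³

The CsCl-type structure contains Z = 1 formula unit per cell; M(CsI) = 132.9 + 126.9 = 259.8 g/mol.
a³ = (4.580 × 10^-8 cm)³ = 9.607 × 10^-23 cm³.
ρ = 1 × 259.8 / (6.022 × 10²³ × 9.607 × 10^-23) = 4.491 g/cm³ = 4490 kg/m³.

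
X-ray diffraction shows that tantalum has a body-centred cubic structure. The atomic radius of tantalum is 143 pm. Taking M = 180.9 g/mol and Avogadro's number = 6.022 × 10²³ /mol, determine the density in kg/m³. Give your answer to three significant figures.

16700 kg/m³

In a BCC lattice, atoms touch along the body diagonal, so √3·a = 4r, giving a = 330.2 pm = 3.302 × 10^-8 cm.
With Z = 2, ρ = Z·M/(N_A·a³) = 2 × 180.9 / (6.022 × 10²³ × 3.602 × 10^-23) = 16.68 g/cm³ = 16700 kg/m³.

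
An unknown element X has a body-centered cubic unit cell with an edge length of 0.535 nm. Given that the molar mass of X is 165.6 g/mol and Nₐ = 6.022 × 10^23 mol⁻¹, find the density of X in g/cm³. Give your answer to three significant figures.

3.59 g/cm³

A BCC unit cell contains Z = 2 atoms.
Cell volume: a³ = (0.535 nm)³ = (5.350 × 10^-8 cm)³ = 1.531 × 10^-22 cm³.
ρ = Z·M/(N_A·a³) = 2 × 165.6 / (6.022 × 10²³ × 1.531 × 10^-22) = 3.592 g/cm³.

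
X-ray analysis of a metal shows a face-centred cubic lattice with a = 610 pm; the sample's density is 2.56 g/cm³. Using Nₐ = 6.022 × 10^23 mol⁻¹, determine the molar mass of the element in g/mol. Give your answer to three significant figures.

An FCC cell has Z = 4 atoms; a = 6.100 × 10^-8 cm.
M = ρ·N_A·a³/Z = 2.56 × 6.022 × 10²³ × 2.270 × 10^-22 / 4 = 87.5 g/mol.

87.5 g/mol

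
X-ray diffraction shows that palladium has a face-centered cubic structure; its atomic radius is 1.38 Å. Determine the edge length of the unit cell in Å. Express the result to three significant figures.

3.90 Å

In an FCC lattice, atoms touch along the face diagonal, so √2·a = 4r.
a = 4r/√2 = 4 × 1.38 / 1.4142 = 3.90 Å.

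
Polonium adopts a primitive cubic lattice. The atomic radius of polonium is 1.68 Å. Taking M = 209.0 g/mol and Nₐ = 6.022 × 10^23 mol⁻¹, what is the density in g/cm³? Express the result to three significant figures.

In a simple cubic lattice, atoms touch along the cell edge, so a = 2r, giving a = 3.360 Å = 3.360 × 10^-8 cm.
With Z = 1, ρ = Z·M/(N_A·a³) = 1 × 209.0 / (6.022 × 10²³ × 3.793 × 10^-23) = 9.149 g/cm³.

9.15 g/cm³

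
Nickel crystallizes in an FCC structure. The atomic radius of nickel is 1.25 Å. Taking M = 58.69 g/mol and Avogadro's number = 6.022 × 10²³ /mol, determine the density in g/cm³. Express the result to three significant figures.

8.82 g/cm³

In an FCC lattice, atoms touch along the face diagonal, so √2·a = 4r, giving a = 3.536 Å = 3.536 × 10^-8 cm.
With Z = 4, ρ = Z·M/(N_A·a³) = 4 × 58.69 / (6.022 × 10²³ × 4.419 × 10^-23) = 8.821 g/cm³.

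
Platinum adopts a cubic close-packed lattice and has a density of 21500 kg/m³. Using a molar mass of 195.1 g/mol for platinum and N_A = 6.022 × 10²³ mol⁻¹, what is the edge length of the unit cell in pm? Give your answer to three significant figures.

With Z = 4 atoms per FCC cell, a³ = Z·M/(N_A·ρ) = 4 × 195.1 / (6.022 × 10²³ × 21.50 g/cm³) = 6.028 × 10^-23 cm³.
a = (6.028 × 10^-23)^(1/3) = 3.921 × 10^-8 cm = 392 pm.

392 pm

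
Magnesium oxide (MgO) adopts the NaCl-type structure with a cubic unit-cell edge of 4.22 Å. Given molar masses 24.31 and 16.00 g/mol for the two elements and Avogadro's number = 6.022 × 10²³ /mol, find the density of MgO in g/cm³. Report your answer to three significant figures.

3.56 g/cm³

The NaCl-type structure contains Z = 4 formula units per cell; M(MgO) = 24.31 + 16.00 = 40.31 g/mol.
a³ = (4.220 × 10^-8 cm)³ = 7.515 × 10^-23 cm³.
ρ = 4 × 40.31 / (6.022 × 10²³ × 7.515 × 10^-23) = 3.563 g/cm³.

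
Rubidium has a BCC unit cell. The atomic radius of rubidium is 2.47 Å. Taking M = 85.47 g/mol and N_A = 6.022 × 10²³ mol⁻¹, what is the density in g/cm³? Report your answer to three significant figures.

In a BCC lattice, atoms touch along the body diagonal, so √3·a = 4r, giving a = 5.704 Å = 5.704 × 10^-8 cm.
With Z = 2, ρ = Z·M/(N_A·a³) = 2 × 85.47 / (6.022 × 10²³ × 1.856 × 10^-22) = 1.529 g/cm³.

1.53 g/cm³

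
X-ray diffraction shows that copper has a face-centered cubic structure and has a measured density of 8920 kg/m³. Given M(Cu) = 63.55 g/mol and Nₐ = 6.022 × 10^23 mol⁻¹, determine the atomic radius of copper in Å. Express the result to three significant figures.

1.28 Å

For an FCC cell (Z = 4), a³ = Z·M/(N_A·ρ) = 4 × 63.55 / (6.022 × 10²³ × 8.920) = 4.732 × 10^-23 cm³, so a = 3.617 × 10^-8 cm = 3.617 Å.
Atoms touch along the face diagonal, so √2·a = 4r, so r = 0.3536 × a = 1.28 Å.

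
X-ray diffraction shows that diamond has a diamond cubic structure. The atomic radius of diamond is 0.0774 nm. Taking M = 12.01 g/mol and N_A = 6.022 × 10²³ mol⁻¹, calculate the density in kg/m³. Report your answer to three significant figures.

3490 kg/m³

In a diamond cubic lattice, nearest neighbors lie along the body diagonal with √3·a = 8r, giving a = 0.3575 nm = 3.575 × 10^-8 cm.
With Z = 8, ρ = Z·M/(N_A·a³) = 8 × 12.01 / (6.022 × 10²³ × 4.569 × 10^-23) = 3.492 g/cm³ = 3490 kg/m³.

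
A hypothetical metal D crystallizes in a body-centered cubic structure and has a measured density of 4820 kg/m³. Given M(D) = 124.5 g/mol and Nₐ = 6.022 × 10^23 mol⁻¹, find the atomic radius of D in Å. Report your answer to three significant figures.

1.91 Å

For a BCC cell (Z = 2), a³ = Z·M/(N_A·ρ) = 2 × 124.5 / (6.022 × 10²³ × 4.820) = 8.579 × 10^-23 cm³, so a = 4.410 × 10^-8 cm = 4.410 Å.
Atoms touch along the body diagonal, so √3·a = 4r, so r = 0.4330 × a = 1.91 Å.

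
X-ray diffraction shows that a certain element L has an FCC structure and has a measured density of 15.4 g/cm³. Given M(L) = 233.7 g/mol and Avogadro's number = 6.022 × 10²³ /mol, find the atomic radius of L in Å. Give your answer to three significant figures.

1.65 Å

For an FCC cell (Z = 4), a³ = Z·M/(N_A·ρ) = 4 × 233.7 / (6.022 × 10²³ × 15.40) = 1.008 × 10^-22 cm³, so a = 4.654 × 10^-8 cm = 4.654 Å.
Atoms touch along the face diagonal, so √2·a = 4r, so r = 0.3536 × a = 1.65 Å.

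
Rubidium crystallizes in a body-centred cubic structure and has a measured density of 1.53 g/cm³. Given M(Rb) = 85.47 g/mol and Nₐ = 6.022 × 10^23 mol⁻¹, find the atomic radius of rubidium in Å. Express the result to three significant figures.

For a BCC cell (Z = 2), a³ = Z·M/(N_A·ρ) = 2 × 85.47 / (6.022 × 10²³ × 1.530) = 1.855 × 10^-22 cm³, so a = 5.703 × 10^-8 cm = 5.703 Å.
Atoms touch along the body diagonal, so √3·a = 4r, so r = 0.4330 × a = 2.47 Å.

2.47 Å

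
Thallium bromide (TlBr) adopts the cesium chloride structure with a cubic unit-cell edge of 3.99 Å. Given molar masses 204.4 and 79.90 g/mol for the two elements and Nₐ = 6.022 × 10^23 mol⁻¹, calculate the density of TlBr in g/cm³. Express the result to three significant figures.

The cesium chloride structure contains Z = 1 formula unit per cell; M(TlBr) = 204.4 + 79.90 = 284.3 g/mol.
a³ = (3.990 × 10^-8 cm)³ = 6.352 × 10^-23 cm³.
ρ = 1 × 284.3 / (6.022 × 10²³ × 6.352 × 10^-23) = 7.432 g/cm³.

7.43 g/cm³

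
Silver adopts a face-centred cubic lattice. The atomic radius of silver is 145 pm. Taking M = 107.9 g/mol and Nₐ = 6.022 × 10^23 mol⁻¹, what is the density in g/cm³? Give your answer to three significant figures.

In an FCC lattice, atoms touch along the face diagonal, so √2·a = 4r, giving a = 410.1 pm = 4.101 × 10^-8 cm.
With Z = 4, ρ = Z·M/(N_A·a³) = 4 × 107.9 / (6.022 × 10²³ × 6.898 × 10^-23) = 10.39 g/cm³.

10.4 g/cm³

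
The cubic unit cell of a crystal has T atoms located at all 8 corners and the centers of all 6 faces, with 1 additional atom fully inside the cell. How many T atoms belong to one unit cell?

Corner atoms are shared by 8 cells (1/8 each), face atoms by 2 (1/2 each), interior atoms are unshared.
Net atoms = 8 × 1/8 + 6 × 1/2 + 1 = 1 + 3 + 1 = 5.

5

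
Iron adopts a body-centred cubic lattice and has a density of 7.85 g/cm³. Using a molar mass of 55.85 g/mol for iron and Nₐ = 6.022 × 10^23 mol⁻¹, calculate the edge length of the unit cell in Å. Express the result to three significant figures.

With Z = 2 atoms per BCC cell, a³ = Z·M/(N_A·ρ) = 2 × 55.85 / (6.022 × 10²³ × 7.850 g/cm³) = 2.363 × 10^-23 cm³.
a = (2.363 × 10^-23)^(1/3) = 2.870 × 10^-8 cm = 2.87 Å.

2.87 Å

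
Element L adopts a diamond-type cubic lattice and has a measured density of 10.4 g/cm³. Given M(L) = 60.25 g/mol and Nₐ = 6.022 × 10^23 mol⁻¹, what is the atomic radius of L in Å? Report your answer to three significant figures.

For a diamond cubic cell (Z = 8), a³ = Z·M/(N_A·ρ) = 8 × 60.25 / (6.022 × 10²³ × 10.40) = 7.696 × 10^-23 cm³, so a = 4.254 × 10^-8 cm = 4.254 Å.
Nearest neighbors lie along the body diagonal with √3·a = 8r, so r = 0.2165 × a = 0.921 Å.

0.921 Å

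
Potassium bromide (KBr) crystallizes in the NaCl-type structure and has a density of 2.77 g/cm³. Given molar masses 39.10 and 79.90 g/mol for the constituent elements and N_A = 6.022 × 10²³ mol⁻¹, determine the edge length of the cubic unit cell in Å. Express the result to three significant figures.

M(KBr) = 119.0 g/mol; Z = 4 formula units per cell.
a³ = Z·M/(N_A·ρ) = 4 × 119.0 / (6.022 × 10²³ × 2.77) = 2.854 × 10^-22 cm³, so a = 6.584 × 10^-8 cm = 6.58 Å.

6.58 Å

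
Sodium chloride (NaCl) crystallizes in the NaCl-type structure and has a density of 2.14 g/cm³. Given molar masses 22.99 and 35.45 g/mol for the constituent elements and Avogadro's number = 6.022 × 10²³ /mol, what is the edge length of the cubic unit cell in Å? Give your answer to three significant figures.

5.66 Å

M(NaCl) = 58.44 g/mol; Z = 4 formula units per cell.
a³ = Z·M/(N_A·ρ) = 4 × 58.44 / (6.022 × 10²³ × 2.14) = 1.814 × 10^-22 cm³, so a = 5.661 × 10^-8 cm = 5.66 Å.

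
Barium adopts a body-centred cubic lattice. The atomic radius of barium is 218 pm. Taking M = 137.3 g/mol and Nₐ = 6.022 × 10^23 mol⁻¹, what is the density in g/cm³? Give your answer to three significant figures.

In a BCC lattice, atoms touch along the body diagonal, so √3·a = 4r, giving a = 503.4 pm = 5.034 × 10^-8 cm.
With Z = 2, ρ = Z·M/(N_A·a³) = 2 × 137.3 / (6.022 × 10²³ × 1.276 × 10^-22) = 3.573 g/cm³.

3.57 g/cm³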